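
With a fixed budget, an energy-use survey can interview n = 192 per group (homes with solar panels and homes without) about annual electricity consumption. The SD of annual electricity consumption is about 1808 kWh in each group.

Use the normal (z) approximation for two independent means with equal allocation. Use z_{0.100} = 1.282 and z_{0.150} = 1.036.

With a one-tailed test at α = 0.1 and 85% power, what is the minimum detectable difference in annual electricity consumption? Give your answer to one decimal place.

Minimum detectable difference ≈ 427.7 kWh

δ = (z_α + z_β) · √((σ₁²+σ₂²)/n)
  = (1.282 + 1.036) · √(6537728/192)
  = 2.318 · √34050.7
  = 2.318 · 184.5282
  = 427.7364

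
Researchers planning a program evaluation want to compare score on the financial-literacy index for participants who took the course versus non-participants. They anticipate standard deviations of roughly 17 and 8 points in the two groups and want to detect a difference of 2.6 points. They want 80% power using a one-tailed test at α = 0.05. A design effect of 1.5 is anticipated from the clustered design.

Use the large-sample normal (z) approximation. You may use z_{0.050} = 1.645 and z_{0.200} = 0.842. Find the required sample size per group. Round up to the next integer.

n = 485 per group

n = (z_α + z_β)² · (σ₁² + σ₂²) / δ²
  = (1.645 + 0.842)² · (17² + 8² = 353) / 2.6²
  = 6.1852 · 353 / 6.76
  = 322.98
Design effect: 1.5 × 322.98 = 484.47.
Round up → n = 485 per group.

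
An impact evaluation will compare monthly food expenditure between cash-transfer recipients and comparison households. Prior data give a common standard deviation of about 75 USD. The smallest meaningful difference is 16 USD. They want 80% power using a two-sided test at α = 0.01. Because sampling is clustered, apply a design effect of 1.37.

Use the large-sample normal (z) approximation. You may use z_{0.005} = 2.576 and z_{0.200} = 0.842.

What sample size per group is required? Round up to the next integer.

n = 704 per group

n = (z_{α/2} + z_β)² · (σ₁² + σ₂²) / δ²
  = (2.576 + 0.842)² · (2·75² = 11250) / 16²
  = 11.6827 · 11250 / 256
  = 513.40
Design effect: 1.37 × 513.40 = 703.36.
Round up → n = 704 per group.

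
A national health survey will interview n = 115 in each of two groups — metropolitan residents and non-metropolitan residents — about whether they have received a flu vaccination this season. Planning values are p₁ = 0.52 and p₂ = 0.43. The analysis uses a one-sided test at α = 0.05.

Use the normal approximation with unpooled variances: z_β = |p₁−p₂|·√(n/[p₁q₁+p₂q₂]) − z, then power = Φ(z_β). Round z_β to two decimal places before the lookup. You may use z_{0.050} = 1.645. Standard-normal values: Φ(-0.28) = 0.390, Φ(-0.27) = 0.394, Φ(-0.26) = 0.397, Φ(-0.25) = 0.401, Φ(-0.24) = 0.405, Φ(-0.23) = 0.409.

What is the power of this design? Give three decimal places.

Power ≈ 0.394

z_β = |p₁−p₂|·√(n/[p₁q₁+p₂q₂]) − z_α
    = 0.09 · √(115/0.4947) − 1.645
    = 0.09 · 15.2468 − 1.645
    = 1.3722 − 1.645 = -0.2728 → -0.27
Power = Φ(-0.27) = 0.394.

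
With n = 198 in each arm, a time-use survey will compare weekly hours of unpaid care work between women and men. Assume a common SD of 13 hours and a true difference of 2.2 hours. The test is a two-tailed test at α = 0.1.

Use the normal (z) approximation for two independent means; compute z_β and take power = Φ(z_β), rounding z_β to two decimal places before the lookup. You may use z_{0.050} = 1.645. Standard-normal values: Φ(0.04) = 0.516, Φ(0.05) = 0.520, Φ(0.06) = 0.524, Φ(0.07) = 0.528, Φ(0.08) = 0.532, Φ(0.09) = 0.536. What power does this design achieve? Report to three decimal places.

Power ≈ 0.516

z_β = δ·√(n/(σ₁²+σ₂²)) − z_{α/2}
    = 2.2 · √(198/338) − 1.645
    = 2.2 · 0.76537 − 1.645
    = 1.6838 − 1.645 = 0.0388 → 0.04
Power = Φ(0.04) = 0.516.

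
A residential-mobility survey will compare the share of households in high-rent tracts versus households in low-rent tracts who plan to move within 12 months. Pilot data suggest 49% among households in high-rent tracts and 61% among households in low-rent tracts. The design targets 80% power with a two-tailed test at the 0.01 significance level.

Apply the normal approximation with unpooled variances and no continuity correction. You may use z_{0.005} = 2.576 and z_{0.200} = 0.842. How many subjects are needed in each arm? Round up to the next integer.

n = (z_{α/2} + z_β)² · [p₁(1−p₁) + p₂(1−p₂)] / (p₁ − p₂)²
  = (2.576 + 0.842)² · (0.49·0.51 + 0.61·0.39) / (-0.12)²
  = (3.418)² · (0.2499 + 0.2379) / 0.0144
  = 11.6827 · 0.4878 / 0.0144
  = 395.75
Round up → n = 396 per group.

n = 396 per group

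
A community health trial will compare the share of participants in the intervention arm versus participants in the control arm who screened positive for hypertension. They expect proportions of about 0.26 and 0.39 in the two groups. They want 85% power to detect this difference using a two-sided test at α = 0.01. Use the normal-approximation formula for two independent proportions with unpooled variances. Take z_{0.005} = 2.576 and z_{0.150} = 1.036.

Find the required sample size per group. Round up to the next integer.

n = 333 per group

n = (z_{α/2} + z_β)² · [p₁(1−p₁) + p₂(1−p₂)] / (p₁ − p₂)²
  = (2.576 + 1.036)² · (0.26·0.74 + 0.39·0.61) / (-0.13)²
  = (3.612)² · (0.1924 + 0.2379) / 0.0169
  = 13.0465 · 0.4303 / 0.0169
  = 332.19
Round up → n = 333 per group.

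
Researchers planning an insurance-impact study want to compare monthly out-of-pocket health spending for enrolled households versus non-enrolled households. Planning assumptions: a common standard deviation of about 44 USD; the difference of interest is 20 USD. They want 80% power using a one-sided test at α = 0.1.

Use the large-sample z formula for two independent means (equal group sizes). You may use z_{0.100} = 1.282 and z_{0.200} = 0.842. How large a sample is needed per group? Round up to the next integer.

n = (z_α + z_β)² · (σ₁² + σ₂²) / δ²
  = (1.282 + 0.842)² · (2·44² = 3872) / 20²
  = 4.5114 · 3872 / 400
  = 43.67
Round up → n = 44 per group.

n = 44 per group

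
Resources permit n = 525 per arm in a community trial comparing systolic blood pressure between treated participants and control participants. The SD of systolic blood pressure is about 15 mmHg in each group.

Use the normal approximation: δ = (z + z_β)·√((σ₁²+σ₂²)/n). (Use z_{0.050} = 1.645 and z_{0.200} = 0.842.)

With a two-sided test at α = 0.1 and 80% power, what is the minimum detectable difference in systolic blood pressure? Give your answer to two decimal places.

δ = (z_{α/2} + z_β) · √((σ₁²+σ₂²)/n)
  = (1.645 + 0.842) · √(450/525)
  = 2.487 · √0.85714
  = 2.487 · 0.9258
  = 2.3025

Minimum detectable difference ≈ 2.30 mmHg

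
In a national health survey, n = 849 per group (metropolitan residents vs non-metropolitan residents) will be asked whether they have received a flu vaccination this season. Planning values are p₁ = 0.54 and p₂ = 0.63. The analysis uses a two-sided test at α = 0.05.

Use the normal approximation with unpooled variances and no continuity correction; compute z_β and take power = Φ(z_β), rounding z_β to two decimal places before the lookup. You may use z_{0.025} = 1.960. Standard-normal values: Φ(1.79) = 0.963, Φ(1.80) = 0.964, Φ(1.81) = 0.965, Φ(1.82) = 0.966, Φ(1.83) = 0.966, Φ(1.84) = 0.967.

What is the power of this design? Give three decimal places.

z_β = |p₁−p₂|·√(n/[p₁q₁+p₂q₂]) − z_{α/2}
    = 0.09 · √(849/0.4815) − 1.960
    = 0.09 · 41.9909 − 1.960
    = 3.7792 − 1.960 = 1.8192 → 1.82
Power = Φ(1.82) = 0.966.

Power ≈ 0.966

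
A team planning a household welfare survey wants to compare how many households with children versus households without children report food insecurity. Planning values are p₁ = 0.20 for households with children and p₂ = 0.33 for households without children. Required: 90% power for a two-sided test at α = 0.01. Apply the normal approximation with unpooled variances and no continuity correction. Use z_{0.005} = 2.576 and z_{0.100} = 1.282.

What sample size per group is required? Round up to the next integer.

n = 336 per group

n = (z_{α/2} + z_β)² · [p₁(1−p₁) + p₂(1−p₂)] / (p₁ − p₂)²
  = (2.576 + 1.282)² · (0.20·0.80 + 0.33·0.67) / (-0.13)²
  = (3.858)² · (0.1600 + 0.2211) / 0.0169
  = 14.8842 · 0.3811 / 0.0169
  = 335.64
Round up → n = 336 per group.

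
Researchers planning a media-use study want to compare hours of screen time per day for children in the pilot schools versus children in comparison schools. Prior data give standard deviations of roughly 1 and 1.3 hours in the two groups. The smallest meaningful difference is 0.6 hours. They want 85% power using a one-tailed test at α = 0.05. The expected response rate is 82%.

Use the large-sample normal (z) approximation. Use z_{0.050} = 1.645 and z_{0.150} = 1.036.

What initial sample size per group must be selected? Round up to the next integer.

n = 66 per group

n = (z_α + z_β)² · (σ₁² + σ₂²) / δ²
  = (1.645 + 1.036)² · (1² + 1.3² = 2.69) / 0.6²
  = 7.1878 · 2.69 / 0.36
  = 53.71
Adjust for 82% response: 53.71 / 0.82 = 65.50.
Round up → n = 66 per group.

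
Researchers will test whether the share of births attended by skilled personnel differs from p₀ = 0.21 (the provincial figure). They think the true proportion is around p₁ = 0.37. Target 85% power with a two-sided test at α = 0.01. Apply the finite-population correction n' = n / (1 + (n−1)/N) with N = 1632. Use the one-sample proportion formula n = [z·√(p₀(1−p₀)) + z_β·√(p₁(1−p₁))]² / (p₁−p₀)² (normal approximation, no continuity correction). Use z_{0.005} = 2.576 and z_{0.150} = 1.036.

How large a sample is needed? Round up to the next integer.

n = [z_{α/2}·√(p₀q₀) + z_β·√(p₁q₁)]² / (p₁ − p₀)²
  = [2.576·√(0.21·0.79) + 1.036·√(0.37·0.63)]² / (0.16)²
  = [2.576·0.4073 + 1.036·0.4828]² / 0.0256
  = [1.5494]² / 0.0256
  = 93.78
Finite-population correction (N = 1632): 93.78 / (1 + (93.78 − 1)/1632) = 88.73.
Round up → n = 89.

n = 89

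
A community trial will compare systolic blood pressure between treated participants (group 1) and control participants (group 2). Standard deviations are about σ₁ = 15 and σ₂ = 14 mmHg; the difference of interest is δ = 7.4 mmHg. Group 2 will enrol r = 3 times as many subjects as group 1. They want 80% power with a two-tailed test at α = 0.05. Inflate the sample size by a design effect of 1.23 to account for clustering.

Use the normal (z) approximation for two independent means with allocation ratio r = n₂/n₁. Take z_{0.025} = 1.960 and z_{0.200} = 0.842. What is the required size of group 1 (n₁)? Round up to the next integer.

n₁ = (z_{α/2} + z_β)² · (σ₁² + σ₂²/r) / δ²
   = (1.960 + 0.842)² · (15² + 14²/3) / 7.4²
   = 7.8512 · (225 + 65.3333) / 54.76
   = 7.8512 · 290.3333 / 54.76
   = 41.63
Design effect: 1.23 × 41.63 = 51.20.
Round up → n₁ = 52; n₂ = r·n₁ = 3 × 52 = 156.

n₁ = 52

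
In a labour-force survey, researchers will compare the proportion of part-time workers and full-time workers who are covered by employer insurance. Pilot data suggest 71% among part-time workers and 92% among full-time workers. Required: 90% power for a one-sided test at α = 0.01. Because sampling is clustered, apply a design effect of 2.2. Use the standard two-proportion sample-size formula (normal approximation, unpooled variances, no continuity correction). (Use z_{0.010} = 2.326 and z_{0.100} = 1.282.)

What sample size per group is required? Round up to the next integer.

n = (z_α + z_β)² · [p₁(1−p₁) + p₂(1−p₂)] / (p₁ − p₂)²
  = (2.326 + 1.282)² · (0.71·0.29 + 0.92·0.08) / (-0.21)²
  = (3.608)² · (0.2059 + 0.0736) / 0.0441
  = 13.0177 · 0.2795 / 0.0441
  = 82.50
Design effect: 2.2 × 82.50 = 181.51.
Round up → n = 182 per group.

n = 182 per group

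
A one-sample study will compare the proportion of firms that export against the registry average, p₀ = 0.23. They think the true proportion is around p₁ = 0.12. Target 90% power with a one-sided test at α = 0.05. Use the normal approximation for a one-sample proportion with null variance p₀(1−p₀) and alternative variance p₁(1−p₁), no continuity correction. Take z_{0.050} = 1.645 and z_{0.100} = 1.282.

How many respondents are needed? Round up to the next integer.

n = 102

n = [z_α·√(p₀q₀) + z_β·√(p₁q₁)]² / (p₁ − p₀)²
  = [1.645·√(0.23·0.77) + 1.282·√(0.12·0.88)]² / (-0.11)²
  = [1.645·0.4208 + 1.282·0.3250]² / 0.0121
  = [1.1089]² / 0.0121
  = 101.62
Round up → n = 102.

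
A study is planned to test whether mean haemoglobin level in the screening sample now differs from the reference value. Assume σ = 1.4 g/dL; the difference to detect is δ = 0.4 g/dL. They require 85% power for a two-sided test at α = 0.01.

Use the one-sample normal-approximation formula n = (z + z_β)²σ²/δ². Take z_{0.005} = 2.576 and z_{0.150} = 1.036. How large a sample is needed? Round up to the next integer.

n = (z_{α/2} + z_β)² · σ² / δ²
  = (2.576 + 1.036)² · 1.4² / 0.4²
  = 13.0465 · 1.96 / 0.16
  = 159.82
Round up → n = 160.

n = 160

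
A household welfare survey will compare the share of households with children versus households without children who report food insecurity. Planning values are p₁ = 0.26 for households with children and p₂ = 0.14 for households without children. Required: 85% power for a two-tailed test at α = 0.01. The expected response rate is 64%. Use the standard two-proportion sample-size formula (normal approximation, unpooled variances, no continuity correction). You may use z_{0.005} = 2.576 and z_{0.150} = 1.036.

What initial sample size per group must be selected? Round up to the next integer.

n = 443 per group

n = (z_{α/2} + z_β)² · [p₁(1−p₁) + p₂(1−p₂)] / (p₁ − p₂)²
  = (2.576 + 1.036)² · (0.26·0.74 + 0.14·0.86) / (0.12)²
  = (3.612)² · (0.1924 + 0.1204) / 0.0144
  = 13.0465 · 0.3128 / 0.0144
  = 283.40
Adjust for 64% response: 283.40 / 0.64 = 442.81.
Round up → n = 443 per group.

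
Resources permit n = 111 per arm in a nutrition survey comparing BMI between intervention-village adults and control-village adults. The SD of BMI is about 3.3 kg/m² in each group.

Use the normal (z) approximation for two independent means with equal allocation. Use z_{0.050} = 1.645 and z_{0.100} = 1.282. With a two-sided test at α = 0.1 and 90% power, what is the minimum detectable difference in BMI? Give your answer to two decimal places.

δ = (z_{α/2} + z_β) · √((σ₁²+σ₂²)/n)
  = (1.645 + 1.282) · √(21.78/111)
  = 2.927 · √0.19622
  = 2.927 · 0.4430
  = 1.2966

Minimum detectable difference ≈ 1.30 kg/m²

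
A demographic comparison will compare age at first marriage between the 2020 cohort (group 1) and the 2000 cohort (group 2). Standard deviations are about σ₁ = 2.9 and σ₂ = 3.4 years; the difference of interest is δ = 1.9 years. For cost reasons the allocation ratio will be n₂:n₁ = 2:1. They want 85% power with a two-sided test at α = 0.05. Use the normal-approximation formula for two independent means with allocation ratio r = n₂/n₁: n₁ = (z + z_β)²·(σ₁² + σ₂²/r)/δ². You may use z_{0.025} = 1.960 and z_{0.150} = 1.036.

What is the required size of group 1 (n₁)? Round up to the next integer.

n₁ = 36

n₁ = (z_{α/2} + z_β)² · (σ₁² + σ₂²/r) / δ²
   = (1.960 + 1.036)² · (2.9² + 3.4²/2) / 1.9²
   = 8.9760 · (8.41 + 5.78) / 3.61
   = 8.9760 · 14.19 / 3.61
   = 35.28
Round up → n₁ = 36; n₂ = r·n₁ = 2 × 36 = 72.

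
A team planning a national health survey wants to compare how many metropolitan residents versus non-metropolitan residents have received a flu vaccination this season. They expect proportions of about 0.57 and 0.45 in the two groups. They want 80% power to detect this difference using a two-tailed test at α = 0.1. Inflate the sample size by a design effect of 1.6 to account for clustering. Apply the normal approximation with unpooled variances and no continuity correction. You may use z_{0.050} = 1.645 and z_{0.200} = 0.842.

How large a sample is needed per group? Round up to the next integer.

n = (z_{α/2} + z_β)² · [p₁(1−p₁) + p₂(1−p₂)] / (p₁ − p₂)²
  = (1.645 + 0.842)² · (0.57·0.43 + 0.45·0.55) / (0.12)²
  = (2.487)² · (0.2451 + 0.2475) / 0.0144
  = 6.1852 · 0.4926 / 0.0144
  = 211.58
Design effect: 1.6 × 211.58 = 338.53.
Round up → n = 339 per group.

n = 339 per group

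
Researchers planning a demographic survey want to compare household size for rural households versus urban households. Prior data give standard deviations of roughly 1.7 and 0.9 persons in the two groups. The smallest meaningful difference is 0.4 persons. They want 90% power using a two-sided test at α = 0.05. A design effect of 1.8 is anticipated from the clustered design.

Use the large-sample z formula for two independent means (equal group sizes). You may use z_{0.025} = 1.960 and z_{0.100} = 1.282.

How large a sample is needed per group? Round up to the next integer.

n = (z_{α/2} + z_β)² · (σ₁² + σ₂²) / δ²
  = (1.960 + 1.282)² · (1.7² + 0.9² = 3.7) / 0.4²
  = 10.5106 · 3.7 / 0.16
  = 243.06
Design effect: 1.8 × 243.06 = 437.50.
Round up → n = 438 per group.

n = 438 per group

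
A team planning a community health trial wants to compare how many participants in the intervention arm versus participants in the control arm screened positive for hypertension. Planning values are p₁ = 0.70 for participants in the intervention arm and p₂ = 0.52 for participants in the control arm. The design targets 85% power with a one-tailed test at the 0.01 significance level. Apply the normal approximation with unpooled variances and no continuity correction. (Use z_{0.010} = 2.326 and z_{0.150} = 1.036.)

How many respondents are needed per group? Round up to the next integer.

n = (z_α + z_β)² · [p₁(1−p₁) + p₂(1−p₂)] / (p₁ − p₂)²
  = (2.326 + 1.036)² · (0.70·0.30 + 0.52·0.48) / (0.18)²
  = (3.362)² · (0.2100 + 0.2496) / 0.0324
  = 11.3030 · 0.4596 / 0.0324
  = 160.34
Round up → n = 161 per group.

n = 161 per group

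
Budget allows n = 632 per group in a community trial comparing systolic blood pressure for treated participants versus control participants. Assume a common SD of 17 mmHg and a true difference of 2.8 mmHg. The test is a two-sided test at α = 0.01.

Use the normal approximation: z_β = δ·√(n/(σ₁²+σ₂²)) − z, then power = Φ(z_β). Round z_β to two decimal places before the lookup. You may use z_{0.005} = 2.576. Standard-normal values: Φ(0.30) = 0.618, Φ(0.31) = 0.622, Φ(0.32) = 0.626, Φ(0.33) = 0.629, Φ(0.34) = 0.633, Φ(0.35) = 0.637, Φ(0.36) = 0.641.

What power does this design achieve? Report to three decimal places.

z_β = δ·√(n/(σ₁²+σ₂²)) − z_{α/2}
    = 2.8 · √(632/578) − 2.576
    = 2.8 · 1.04567 − 2.576
    = 2.9279 − 2.576 = 0.3519 → 0.35
Power = Φ(0.35) = 0.637.

Power ≈ 0.637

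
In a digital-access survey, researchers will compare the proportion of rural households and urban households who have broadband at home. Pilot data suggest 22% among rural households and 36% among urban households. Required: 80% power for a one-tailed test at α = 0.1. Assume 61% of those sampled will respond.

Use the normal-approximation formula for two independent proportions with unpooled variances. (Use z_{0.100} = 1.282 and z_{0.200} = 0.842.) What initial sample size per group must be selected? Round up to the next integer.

n = 152 per group

n = (z_α + z_β)² · [p₁(1−p₁) + p₂(1−p₂)] / (p₁ − p₂)²
  = (1.282 + 0.842)² · (0.22·0.78 + 0.36·0.64) / (-0.14)²
  = (2.124)² · (0.1716 + 0.2304) / 0.0196
  = 4.5114 · 0.4020 / 0.0196
  = 92.53
Adjust for 61% response: 92.53 / 0.61 = 151.69.
Round up → n = 152 per group.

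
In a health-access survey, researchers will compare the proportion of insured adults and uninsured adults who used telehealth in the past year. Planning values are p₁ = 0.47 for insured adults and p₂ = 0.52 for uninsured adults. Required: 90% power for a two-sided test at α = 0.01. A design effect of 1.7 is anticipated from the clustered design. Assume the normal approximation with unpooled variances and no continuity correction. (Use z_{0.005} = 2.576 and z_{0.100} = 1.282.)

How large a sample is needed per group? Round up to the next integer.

n = (z_{α/2} + z_β)² · [p₁(1−p₁) + p₂(1−p₂)] / (p₁ − p₂)²
  = (2.576 + 1.282)² · (0.47·0.53 + 0.52·0.48) / (-0.05)²
  = (3.858)² · (0.2491 + 0.2496) / 0.0025
  = 14.8842 · 0.4987 / 0.0025
  = 2969.09
Design effect: 1.7 × 2969.09 = 5047.46.
Round up → n = 5048 per group.

n = 5048 per group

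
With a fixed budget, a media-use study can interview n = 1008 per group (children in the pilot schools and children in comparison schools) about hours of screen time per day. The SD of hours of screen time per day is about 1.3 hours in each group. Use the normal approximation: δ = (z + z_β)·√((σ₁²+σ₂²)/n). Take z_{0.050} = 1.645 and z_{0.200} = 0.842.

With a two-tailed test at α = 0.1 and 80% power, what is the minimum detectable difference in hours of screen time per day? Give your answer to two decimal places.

δ = (z_{α/2} + z_β) · √((σ₁²+σ₂²)/n)
  = (1.645 + 0.842) · √(3.38/1008)
  = 2.487 · √0.00335
  = 2.487 · 0.0579
  = 0.1440

Minimum detectable difference ≈ 0.14 hours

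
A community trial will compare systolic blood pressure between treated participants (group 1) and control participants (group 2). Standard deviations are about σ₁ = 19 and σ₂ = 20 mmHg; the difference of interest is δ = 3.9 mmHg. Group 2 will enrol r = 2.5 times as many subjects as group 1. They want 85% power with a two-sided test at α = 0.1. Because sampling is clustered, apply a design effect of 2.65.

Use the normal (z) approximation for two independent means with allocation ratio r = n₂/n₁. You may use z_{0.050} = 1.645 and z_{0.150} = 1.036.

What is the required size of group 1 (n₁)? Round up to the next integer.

n₁ = (z_{α/2} + z_β)² · (σ₁² + σ₂²/r) / δ²
   = (1.645 + 1.036)² · (19² + 20²/2.5) / 3.9²
   = 7.1878 · (361 + 160) / 15.21
   = 7.1878 · 521 / 15.21
   = 246.21
Design effect: 2.65 × 246.21 = 652.45.
Round up → n₁ = 653; n₂ = r·n₁ = 2.5 × 653 = 1633.

n₁ = 653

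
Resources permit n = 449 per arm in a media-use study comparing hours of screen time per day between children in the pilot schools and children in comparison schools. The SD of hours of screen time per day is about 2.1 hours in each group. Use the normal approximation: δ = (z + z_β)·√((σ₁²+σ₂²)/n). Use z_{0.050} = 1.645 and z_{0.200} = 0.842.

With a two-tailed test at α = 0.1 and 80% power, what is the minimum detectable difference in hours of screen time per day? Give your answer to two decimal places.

δ = (z_{α/2} + z_β) · √((σ₁²+σ₂²)/n)
  = (1.645 + 0.842) · √(8.82/449)
  = 2.487 · √0.01964
  = 2.487 · 0.1402
  = 0.3486

Minimum detectable difference ≈ 0.35 hours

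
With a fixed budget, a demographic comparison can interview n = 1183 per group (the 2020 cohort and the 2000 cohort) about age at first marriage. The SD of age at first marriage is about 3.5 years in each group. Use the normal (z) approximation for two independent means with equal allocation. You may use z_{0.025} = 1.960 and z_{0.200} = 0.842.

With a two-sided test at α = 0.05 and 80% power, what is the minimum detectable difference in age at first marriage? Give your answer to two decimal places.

δ = (z_{α/2} + z_β) · √((σ₁²+σ₂²)/n)
  = (1.960 + 0.842) · √(24.5/1183)
  = 2.802 · √0.02071
  = 2.802 · 0.1439
  = 0.4032

Minimum detectable difference ≈ 0.40 years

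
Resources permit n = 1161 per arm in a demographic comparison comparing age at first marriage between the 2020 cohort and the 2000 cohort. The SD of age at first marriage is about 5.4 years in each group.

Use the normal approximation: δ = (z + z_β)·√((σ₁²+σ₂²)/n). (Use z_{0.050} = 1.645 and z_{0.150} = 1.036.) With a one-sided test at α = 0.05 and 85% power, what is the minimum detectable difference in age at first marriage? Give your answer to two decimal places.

Minimum detectable difference ≈ 0.60 years

δ = (z_α + z_β) · √((σ₁²+σ₂²)/n)
  = (1.645 + 1.036) · √(58.32/1161)
  = 2.681 · √0.05023
  = 2.681 · 0.2241
  = 0.6009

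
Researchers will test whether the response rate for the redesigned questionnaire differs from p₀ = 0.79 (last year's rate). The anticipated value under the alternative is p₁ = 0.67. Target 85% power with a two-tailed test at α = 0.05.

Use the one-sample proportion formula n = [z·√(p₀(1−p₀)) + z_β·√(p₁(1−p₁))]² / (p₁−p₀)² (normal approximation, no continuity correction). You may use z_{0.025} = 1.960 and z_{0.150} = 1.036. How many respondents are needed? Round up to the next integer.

n = [z_{α/2}·√(p₀q₀) + z_β·√(p₁q₁)]² / (p₁ − p₀)²
  = [1.960·√(0.79·0.21) + 1.036·√(0.67·0.33)]² / (-0.12)²
  = [1.960·0.4073 + 1.036·0.4702]² / 0.0144
  = [1.2855]² / 0.0144
  = 114.75
Round up → n = 115.

n = 115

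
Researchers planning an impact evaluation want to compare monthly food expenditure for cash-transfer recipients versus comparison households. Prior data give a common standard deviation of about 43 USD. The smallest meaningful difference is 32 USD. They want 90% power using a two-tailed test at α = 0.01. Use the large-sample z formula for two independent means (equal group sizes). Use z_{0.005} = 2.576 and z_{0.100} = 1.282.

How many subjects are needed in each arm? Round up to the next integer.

n = 54 per group

n = (z_{α/2} + z_β)² · (σ₁² + σ₂²) / δ²
  = (2.576 + 1.282)² · (2·43² = 3698) / 32²
  = 14.8842 · 3698 / 1024
  = 53.75
Round up → n = 54 per group.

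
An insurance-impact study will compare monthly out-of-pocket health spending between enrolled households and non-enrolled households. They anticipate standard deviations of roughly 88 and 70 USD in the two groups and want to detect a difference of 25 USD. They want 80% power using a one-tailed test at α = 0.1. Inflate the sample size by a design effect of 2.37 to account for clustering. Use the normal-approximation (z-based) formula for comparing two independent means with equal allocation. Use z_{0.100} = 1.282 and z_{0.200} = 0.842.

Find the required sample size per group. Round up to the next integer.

n = 217 per group

n = (z_α + z_β)² · (σ₁² + σ₂²) / δ²
  = (1.282 + 0.842)² · (88² + 70² = 12644) / 25²
  = 4.5114 · 12644 / 625
  = 91.27
Design effect: 2.37 × 91.27 = 216.30.
Round up → n = 217 per group.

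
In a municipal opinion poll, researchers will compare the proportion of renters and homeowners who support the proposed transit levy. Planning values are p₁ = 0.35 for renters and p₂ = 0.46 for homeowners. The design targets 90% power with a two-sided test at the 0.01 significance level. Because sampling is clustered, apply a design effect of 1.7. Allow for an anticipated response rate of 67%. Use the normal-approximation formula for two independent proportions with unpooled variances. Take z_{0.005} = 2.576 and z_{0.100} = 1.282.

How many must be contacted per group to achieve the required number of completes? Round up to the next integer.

n = (z_{α/2} + z_β)² · [p₁(1−p₁) + p₂(1−p₂)] / (p₁ − p₂)²
  = (2.576 + 1.282)² · (0.35·0.65 + 0.46·0.54) / (-0.11)²
  = (3.858)² · (0.2275 + 0.2484) / 0.0121
  = 14.8842 · 0.4759 / 0.0121
  = 585.40
Design effect: 1.7 × 585.40 = 995.18.
Adjust for 67% response: 995.18 / 0.67 = 1485.35.
Round up → n = 1486 per group.

n = 1486 per group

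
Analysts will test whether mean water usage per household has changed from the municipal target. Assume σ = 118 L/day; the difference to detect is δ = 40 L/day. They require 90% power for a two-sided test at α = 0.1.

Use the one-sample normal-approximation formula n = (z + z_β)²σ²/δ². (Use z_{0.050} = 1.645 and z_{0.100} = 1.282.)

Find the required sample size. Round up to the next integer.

n = (z_{α/2} + z_β)² · σ² / δ²
  = (1.645 + 1.282)² · 118² / 40²
  = 8.5673 · 13924 / 1600
  = 74.56
Round up → n = 75.

n = 75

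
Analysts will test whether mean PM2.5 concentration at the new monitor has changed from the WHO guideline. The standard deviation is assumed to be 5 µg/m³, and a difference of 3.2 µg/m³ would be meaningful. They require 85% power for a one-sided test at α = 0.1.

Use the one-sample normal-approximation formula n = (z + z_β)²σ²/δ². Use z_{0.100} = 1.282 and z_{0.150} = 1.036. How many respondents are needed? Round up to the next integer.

n = (z_α + z_β)² · σ² / δ²
  = (1.282 + 1.036)² · 5² / 3.2²
  = 5.3731 · 25 / 10.24
  = 13.12
Round up → n = 14.

n = 14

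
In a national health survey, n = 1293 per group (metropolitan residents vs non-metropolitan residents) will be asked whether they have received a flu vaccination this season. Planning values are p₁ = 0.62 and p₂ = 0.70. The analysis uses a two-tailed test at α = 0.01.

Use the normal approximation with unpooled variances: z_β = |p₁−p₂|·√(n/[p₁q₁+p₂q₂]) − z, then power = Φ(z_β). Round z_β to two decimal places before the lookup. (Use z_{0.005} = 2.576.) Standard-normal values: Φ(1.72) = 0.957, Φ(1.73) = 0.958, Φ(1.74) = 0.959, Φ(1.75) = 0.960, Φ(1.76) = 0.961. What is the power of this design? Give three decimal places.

Power ≈ 0.958

z_β = |p₁−p₂|·√(n/[p₁q₁+p₂q₂]) − z_{α/2}
    = 0.08 · √(1293/0.4456) − 2.576
    = 0.08 · 53.8675 − 2.576
    = 4.3094 − 2.576 = 1.7334 → 1.73
Power = Φ(1.73) = 0.958.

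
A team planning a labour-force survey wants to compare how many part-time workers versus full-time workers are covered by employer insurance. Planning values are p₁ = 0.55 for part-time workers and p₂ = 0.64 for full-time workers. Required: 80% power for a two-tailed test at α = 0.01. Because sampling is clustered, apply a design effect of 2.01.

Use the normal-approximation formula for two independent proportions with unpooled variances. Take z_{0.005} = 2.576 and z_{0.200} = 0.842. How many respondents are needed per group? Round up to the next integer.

n = 1386 per group

n = (z_{α/2} + z_β)² · [p₁(1−p₁) + p₂(1−p₂)] / (p₁ − p₂)²
  = (2.576 + 0.842)² · (0.55·0.45 + 0.64·0.36) / (-0.09)²
  = (3.418)² · (0.2475 + 0.2304) / 0.0081
  = 11.6827 · 0.4779 / 0.0081
  = 689.28
Design effect: 2.01 × 689.28 = 1385.45.
Round up → n = 1386 per group.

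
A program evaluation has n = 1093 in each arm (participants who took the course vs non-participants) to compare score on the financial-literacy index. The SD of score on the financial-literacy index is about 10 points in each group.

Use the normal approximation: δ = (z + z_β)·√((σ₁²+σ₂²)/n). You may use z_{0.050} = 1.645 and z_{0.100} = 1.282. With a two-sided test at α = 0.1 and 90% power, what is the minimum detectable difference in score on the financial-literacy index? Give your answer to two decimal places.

δ = (z_{α/2} + z_β) · √((σ₁²+σ₂²)/n)
  = (1.645 + 1.282) · √(200/1093)
  = 2.927 · √0.18298
  = 2.927 · 0.4278
  = 1.2521

Minimum detectable difference ≈ 1.25 points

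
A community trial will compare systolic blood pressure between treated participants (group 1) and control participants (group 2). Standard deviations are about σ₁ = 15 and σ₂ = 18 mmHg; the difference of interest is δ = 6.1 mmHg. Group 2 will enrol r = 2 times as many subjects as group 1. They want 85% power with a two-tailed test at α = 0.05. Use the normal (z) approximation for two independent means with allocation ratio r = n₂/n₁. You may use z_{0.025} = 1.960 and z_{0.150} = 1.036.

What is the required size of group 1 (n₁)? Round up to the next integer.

n₁ = 94

n₁ = (z_{α/2} + z_β)² · (σ₁² + σ₂²/r) / δ²
   = (1.960 + 1.036)² · (15² + 18²/2) / 6.1²
   = 8.9760 · (225 + 162) / 37.21
   = 8.9760 · 387 / 37.21
   = 93.35
Round up → n₁ = 94; n₂ = r·n₁ = 2 × 94 = 188.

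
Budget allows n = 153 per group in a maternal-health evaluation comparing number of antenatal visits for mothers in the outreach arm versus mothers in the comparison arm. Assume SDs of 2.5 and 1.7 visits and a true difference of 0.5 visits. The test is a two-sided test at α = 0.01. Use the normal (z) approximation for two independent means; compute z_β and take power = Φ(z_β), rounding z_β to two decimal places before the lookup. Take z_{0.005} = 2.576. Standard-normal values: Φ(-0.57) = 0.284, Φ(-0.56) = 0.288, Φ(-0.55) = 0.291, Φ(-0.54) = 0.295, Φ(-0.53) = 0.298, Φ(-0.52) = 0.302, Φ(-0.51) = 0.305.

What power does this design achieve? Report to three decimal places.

Power ≈ 0.298

z_β = δ·√(n/(σ₁²+σ₂²)) − z_{α/2}
    = 0.5 · √(153/9.14) − 2.576
    = 0.5 · 4.09141 − 2.576
    = 2.0457 − 2.576 = -0.5303 → -0.53
Power = Φ(-0.53) = 0.298.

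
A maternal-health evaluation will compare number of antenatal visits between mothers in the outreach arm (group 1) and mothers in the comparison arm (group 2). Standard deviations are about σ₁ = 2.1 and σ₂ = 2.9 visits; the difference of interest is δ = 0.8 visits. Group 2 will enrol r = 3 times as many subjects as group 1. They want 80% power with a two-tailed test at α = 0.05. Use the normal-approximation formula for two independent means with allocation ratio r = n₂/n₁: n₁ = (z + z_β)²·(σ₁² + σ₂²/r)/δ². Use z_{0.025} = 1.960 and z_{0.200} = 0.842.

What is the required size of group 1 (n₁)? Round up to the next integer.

n₁ = 89

n₁ = (z_{α/2} + z_β)² · (σ₁² + σ₂²/r) / δ²
   = (1.960 + 0.842)² · (2.1² + 2.9²/3) / 0.8²
   = 7.8512 · (4.41 + 2.8033) / 0.64
   = 7.8512 · 7.2133 / 0.64
   = 88.49
Round up → n₁ = 89; n₂ = r·n₁ = 3 × 89 = 267.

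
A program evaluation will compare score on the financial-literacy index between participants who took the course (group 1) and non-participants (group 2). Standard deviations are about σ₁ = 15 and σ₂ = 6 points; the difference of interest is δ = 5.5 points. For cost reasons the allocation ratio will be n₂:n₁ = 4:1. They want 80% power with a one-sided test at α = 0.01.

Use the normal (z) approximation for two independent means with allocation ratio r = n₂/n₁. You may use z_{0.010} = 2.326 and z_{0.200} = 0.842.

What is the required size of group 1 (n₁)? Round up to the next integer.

n₁ = 78

n₁ = (z_α + z_β)² · (σ₁² + σ₂²/r) / δ²
   = (2.326 + 0.842)² · (15² + 6²/4) / 5.5²
   = 10.0362 · (225 + 9) / 30.25
   = 10.0362 · 234 / 30.25
   = 77.64
Round up → n₁ = 78; n₂ = r·n₁ = 4 × 78 = 312.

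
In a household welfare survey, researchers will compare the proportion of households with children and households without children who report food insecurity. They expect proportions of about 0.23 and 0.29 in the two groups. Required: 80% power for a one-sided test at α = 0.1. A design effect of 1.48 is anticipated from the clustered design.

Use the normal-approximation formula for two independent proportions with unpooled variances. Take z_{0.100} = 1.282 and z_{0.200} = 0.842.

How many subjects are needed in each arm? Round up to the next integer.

n = (z_α + z_β)² · [p₁(1−p₁) + p₂(1−p₂)] / (p₁ − p₂)²
  = (1.282 + 0.842)² · (0.23·0.77 + 0.29·0.71) / (-0.06)²
  = (2.124)² · (0.1771 + 0.2059) / 0.0036
  = 4.5114 · 0.3830 / 0.0036
  = 479.96
Design effect: 1.48 × 479.96 = 710.34.
Round up → n = 711 per group.

n = 711 per group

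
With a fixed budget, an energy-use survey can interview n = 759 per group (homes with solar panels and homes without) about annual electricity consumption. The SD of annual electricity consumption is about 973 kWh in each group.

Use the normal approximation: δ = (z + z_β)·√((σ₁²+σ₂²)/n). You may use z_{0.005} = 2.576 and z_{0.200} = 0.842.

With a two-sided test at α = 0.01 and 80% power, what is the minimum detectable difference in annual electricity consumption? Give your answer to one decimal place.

Minimum detectable difference ≈ 170.7 kWh

δ = (z_{α/2} + z_β) · √((σ₁²+σ₂²)/n)
  = (2.576 + 0.842) · √(1893458/759)
  = 3.418 · √2494.7
  = 3.418 · 49.9467
  = 170.7179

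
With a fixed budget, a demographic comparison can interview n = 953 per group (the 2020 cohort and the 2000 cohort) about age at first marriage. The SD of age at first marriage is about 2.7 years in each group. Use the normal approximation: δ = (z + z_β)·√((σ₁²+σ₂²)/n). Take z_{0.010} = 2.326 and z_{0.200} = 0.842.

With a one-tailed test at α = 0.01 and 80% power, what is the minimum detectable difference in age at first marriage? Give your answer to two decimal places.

δ = (z_α + z_β) · √((σ₁²+σ₂²)/n)
  = (2.326 + 0.842) · √(14.58/953)
  = 3.168 · √0.0153
  = 3.168 · 0.1237
  = 0.3918

Minimum detectable difference ≈ 0.39 years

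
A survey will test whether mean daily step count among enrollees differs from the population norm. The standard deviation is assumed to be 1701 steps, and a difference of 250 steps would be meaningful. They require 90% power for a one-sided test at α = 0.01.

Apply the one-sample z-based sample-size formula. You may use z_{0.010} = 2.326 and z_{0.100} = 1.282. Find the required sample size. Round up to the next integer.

n = 603

n = (z_α + z_β)² · σ² / δ²
  = (2.326 + 1.282)² · 1701² / 250²
  = 13.0177 · 2893401 / 62500
  = 602.65
Round up → n = 603.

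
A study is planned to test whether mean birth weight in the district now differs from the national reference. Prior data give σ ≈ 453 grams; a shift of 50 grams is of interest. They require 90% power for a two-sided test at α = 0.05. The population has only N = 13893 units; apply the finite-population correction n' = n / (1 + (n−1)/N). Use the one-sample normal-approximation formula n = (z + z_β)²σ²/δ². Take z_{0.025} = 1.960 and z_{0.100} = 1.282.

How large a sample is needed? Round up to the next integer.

n = (z_{α/2} + z_β)² · σ² / δ²
  = (1.960 + 1.282)² · 453² / 50²
  = 10.5106 · 205209 / 2500
  = 862.74
Finite-population correction (N = 13893): 862.74 / (1 + (862.74 − 1)/13893) = 812.36.
Round up → n = 813.

n = 813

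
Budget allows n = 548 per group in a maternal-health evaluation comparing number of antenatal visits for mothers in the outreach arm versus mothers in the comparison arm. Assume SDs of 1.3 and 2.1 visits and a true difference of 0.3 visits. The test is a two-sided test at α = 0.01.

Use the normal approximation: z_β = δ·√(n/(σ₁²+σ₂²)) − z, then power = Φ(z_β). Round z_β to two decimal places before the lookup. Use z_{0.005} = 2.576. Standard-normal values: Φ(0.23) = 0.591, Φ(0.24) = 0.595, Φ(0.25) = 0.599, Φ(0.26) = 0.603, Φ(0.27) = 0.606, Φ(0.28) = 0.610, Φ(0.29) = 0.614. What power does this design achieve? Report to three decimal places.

Power ≈ 0.606

z_β = δ·√(n/(σ₁²+σ₂²)) − z_{α/2}
    = 0.3 · √(548/6.1) − 2.576
    = 0.3 · 9.47819 − 2.576
    = 2.8435 − 2.576 = 0.2675 → 0.27
Power = Φ(0.27) = 0.606.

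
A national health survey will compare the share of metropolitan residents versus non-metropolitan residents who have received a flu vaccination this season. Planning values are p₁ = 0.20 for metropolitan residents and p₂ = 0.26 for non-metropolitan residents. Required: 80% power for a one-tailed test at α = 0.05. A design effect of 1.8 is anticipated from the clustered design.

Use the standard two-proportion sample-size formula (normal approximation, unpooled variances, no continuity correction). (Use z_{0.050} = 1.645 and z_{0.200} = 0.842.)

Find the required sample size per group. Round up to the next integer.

n = 1090 per group

n = (z_α + z_β)² · [p₁(1−p₁) + p₂(1−p₂)] / (p₁ − p₂)²
  = (1.645 + 0.842)² · (0.20·0.80 + 0.26·0.74) / (-0.06)²
  = (2.487)² · (0.1600 + 0.1924) / 0.0036
  = 6.1852 · 0.3524 / 0.0036
  = 605.46
Design effect: 1.8 × 605.46 = 1089.83.
Round up → n = 1090 per group.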